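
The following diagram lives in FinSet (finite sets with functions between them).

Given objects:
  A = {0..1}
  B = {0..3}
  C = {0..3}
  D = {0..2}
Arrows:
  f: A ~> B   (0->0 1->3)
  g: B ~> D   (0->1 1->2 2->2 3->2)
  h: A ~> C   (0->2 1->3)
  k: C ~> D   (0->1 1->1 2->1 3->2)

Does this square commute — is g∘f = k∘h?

Answer: COMMUTES

Work:
Path 1 = f;g:
  0 f~>0 g~>1
  1 f~>3 g~>2
  ⟦path⟧₁ = (0->1 1->2)
Path 2 = h;k:
  0 h~>2 k~>1
  1 h~>3 k~>2
  ⟦path⟧₂ = (0->1 1->2)
Equal? equal; square commutes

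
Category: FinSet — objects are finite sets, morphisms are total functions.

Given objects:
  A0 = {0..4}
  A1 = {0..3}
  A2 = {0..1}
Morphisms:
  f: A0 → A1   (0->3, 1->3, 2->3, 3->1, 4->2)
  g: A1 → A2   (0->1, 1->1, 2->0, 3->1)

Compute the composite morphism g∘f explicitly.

Answer: (0->1, 1->1, 2->1, 3->1, 4->0)

Trace:
  0 f→3 g→1
  1 f→3 g→1
  2 f→3 g→1
  3 f→1 g→1
  4 f→2 g→0
result: (0->1, 1->1, 2->1, 3->1, 4->0)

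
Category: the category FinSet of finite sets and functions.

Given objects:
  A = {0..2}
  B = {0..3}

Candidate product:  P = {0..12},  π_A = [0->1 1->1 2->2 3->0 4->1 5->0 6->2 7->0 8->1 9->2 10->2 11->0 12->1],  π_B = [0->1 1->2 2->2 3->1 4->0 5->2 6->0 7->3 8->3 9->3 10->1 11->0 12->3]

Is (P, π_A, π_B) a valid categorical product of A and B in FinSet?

|A|·|B| = 3·4 = 12;  |P| = 13
  → cardinalities differ; no bijection possible.

Answer: NOT A VALID PRODUCT — |P|=13 ≠ |A|·|B|=12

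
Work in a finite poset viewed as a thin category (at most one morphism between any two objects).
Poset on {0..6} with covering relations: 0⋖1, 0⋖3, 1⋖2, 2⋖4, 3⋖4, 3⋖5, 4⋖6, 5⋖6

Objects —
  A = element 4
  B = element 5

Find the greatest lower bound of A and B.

Lower bounds of A=4 and B=5: {0,3}
  0 ≤ 3
  3 ≤ 3
glb = 3

Answer: A∧B = 3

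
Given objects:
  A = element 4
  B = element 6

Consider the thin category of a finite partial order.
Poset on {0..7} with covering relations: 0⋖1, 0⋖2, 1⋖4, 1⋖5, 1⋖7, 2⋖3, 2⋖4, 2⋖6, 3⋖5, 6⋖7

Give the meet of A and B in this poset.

{x : x⊑A ∧ x⊑B} = {0,2}  (A=4, B=6)
  0 ⊑ 2
  2 ⊑ 2
glb = 2

Answer: A∧B = 2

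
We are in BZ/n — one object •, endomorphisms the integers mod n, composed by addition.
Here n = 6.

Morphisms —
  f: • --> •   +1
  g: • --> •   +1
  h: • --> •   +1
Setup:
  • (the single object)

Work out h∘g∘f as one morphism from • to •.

Answer: +3

Derivation:
  0 +1≡1 +1≡2 +1≡3  (mod 6)
result: +3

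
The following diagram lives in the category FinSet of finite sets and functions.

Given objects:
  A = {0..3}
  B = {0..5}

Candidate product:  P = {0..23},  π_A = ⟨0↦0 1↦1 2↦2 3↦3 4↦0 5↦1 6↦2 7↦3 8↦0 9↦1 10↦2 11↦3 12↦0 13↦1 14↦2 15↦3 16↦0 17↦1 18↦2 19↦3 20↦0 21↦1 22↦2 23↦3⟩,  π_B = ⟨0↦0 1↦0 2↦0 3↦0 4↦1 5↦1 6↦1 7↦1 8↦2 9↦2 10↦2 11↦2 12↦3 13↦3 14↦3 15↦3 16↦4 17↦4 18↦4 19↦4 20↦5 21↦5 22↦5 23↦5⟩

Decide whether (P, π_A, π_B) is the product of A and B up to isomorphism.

|A|·|B| = 4·6 = 24;  |P| = 24
Check the pairing map k ↦ (π_A(k), π_B(k)):
  0 ↦ (0,0)
  1 ↦ (1,0)
  2 ↦ (2,0)
  3 ↦ (3,0)
  4 ↦ (0,1)
  5 ↦ (1,1)
  6 ↦ (2,1)
  7 ↦ (3,1)
  8 ↦ (0,2)
  9 ↦ (1,2)
  10 ↦ (2,2)
  11 ↦ (3,2)
  12 ↦ (0,3)
  13 ↦ (1,3)
  14 ↦ (2,3)
  15 ↦ (3,3)
  16 ↦ (0,4)
  17 ↦ (1,4)
  18 ↦ (2,4)
  19 ↦ (3,4)
  20 ↦ (0,5)
  21 ↦ (1,5)
  22 ↦ (2,5)
  23 ↦ (3,5)
distinct pairs in image: 24 / 24 needed
  → bijection onto A×B; projections well-typed.

Answer: VALID PRODUCT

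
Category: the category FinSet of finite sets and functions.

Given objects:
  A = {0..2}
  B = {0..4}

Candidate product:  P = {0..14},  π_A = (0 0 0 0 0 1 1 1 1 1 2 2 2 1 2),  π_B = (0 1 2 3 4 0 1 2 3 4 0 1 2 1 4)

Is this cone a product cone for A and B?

Answer: NOT A VALID PRODUCT — duplicate pair at indices 6,13

Work:
|A|·|B| = 3·5 = 15;  |P| = 15
Check the pairing map k ↦ (π_A(k), π_B(k)):
  0 -> (0,0)
  1 -> (0,1)
  2 -> (0,2)
  3 -> (0,3)
  4 -> (0,4)
  5 -> (1,0)
  6 -> (1,1)
  7 -> (1,2)
  8 -> (1,3)
  9 -> (1,4)
  10 -> (2,0)
  11 -> (2,1)
  12 -> (2,2)
  13 -> (1,1)  ✗ repeats pair of k=6
  14 -> (2,4)
distinct pairs in image: 14 / 15 needed
  → (1,1) hit at k=6 and k=13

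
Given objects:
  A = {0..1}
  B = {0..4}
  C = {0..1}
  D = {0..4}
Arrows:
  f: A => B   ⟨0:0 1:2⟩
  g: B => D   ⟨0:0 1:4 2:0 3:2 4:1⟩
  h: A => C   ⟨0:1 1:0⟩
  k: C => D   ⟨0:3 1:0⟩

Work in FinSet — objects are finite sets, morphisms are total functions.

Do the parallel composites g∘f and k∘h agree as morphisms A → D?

Answer: DOES NOT COMMUTE

Trace:
Along f;g (path 1):
  0 f=>0 g=>0
  1 f=>2 g=>0
  ⟦path⟧₁ = ⟨0:0 1:0⟩
Along h;k (path 2):
  0 h=>1 k=>0
  1 h=>0 k=>3
  ⟦path⟧₂ = ⟨0:0 1:3⟩
Equal? distinct morphisms ✗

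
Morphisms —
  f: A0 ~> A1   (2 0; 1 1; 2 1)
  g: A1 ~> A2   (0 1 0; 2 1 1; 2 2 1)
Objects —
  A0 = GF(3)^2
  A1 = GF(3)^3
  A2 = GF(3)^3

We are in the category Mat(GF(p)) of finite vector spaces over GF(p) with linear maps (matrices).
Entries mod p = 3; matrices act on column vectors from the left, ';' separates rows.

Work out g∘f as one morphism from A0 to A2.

  e0=⟨1,0⟩ f~>⟨2,1,2⟩ g~>⟨1,1,2⟩
  e1=⟨0,1⟩ f~>⟨0,1,1⟩ g~>⟨1,2,0⟩
composite: (1 1; 1 2; 2 0)

Answer: (1 1; 1 2; 2 0)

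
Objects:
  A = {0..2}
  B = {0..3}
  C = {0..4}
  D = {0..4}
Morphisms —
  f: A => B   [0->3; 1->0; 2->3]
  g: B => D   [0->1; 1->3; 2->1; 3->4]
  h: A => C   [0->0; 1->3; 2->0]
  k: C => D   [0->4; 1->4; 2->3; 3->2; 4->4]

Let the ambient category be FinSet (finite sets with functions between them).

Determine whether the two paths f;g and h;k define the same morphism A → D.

Answer: DOES NOT COMMUTE

Trace:
1) trace f;g:
  0 f=>3 g=>4
  1 f=>0 g=>1
  2 f=>3 g=>4
  ⟦path⟧₁ = [0->4; 1->1; 2->4]
2) trace h;k:
  0 h=>0 k=>4
  1 h=>3 k=>2
  2 h=>0 k=>4
  ⟦path⟧₂ = [0->4; 1->2; 2->4]
Equal? NO — does not commute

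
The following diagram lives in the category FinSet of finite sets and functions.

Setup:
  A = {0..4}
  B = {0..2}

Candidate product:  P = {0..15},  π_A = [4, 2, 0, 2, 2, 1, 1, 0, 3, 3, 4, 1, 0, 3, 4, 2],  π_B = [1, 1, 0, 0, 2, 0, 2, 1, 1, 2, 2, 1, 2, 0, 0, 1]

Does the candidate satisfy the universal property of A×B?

|A|·|B| = 5·3 = 15;  |P| = 16
  → cardinalities differ; no bijection possible.

Answer: NOT A VALID PRODUCT — |P|=16 ≠ |A|·|B|=15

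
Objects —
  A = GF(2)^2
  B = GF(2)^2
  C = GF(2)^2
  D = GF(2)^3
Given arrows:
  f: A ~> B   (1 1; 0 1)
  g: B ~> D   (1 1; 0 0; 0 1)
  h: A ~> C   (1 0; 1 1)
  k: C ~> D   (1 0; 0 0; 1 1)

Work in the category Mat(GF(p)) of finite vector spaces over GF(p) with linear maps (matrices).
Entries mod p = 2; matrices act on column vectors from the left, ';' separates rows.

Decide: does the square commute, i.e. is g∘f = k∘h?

Answer: COMMUTES

Work:
1) trace f;g:
  e0=[1,0] f~>[1,0] g~>[1,0,0]
  e1=[0,1] f~>[1,1] g~>[0,0,1]
  result₁ = (1 0; 0 0; 0 1)
2) trace h;k:
  e0=[1,0] h~>[1,1] k~>[1,0,0]
  e1=[0,1] h~>[0,1] k~>[0,0,1]
  result₂ = (1 0; 0 0; 0 1)
Equal? equal; square commutes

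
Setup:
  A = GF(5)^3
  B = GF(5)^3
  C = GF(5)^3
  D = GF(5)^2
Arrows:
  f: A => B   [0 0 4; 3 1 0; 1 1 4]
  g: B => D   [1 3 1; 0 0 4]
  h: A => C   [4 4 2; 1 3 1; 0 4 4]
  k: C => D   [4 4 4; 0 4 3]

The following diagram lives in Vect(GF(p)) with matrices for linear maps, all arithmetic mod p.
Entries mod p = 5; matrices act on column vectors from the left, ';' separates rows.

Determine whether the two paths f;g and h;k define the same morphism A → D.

Along f;g (path 1):
  e0=(1,0,0) f=>(0,3,1) g=>(0,4)
  e1=(0,1,0) f=>(0,1,1) g=>(4,4)
  e2=(0,0,1) f=>(4,0,4) g=>(3,1)
  result₁ = [0 4 3; 4 4 1]
Along h;k (path 2):
  e0=(1,0,0) h=>(4,1,0) k=>(0,4)
  e1=(0,1,0) h=>(4,3,4) k=>(4,4)
  e2=(0,0,1) h=>(2,1,4) k=>(3,1)
  result₂ = [0 4 3; 4 4 1]
Equal? equal; square commutes

Answer: COMMUTES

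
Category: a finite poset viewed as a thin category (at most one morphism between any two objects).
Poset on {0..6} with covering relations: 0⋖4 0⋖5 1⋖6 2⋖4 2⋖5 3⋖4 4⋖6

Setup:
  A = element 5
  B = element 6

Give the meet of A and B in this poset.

Common predecessors of 5,6: {0,2}
  maximal lower bounds 0 and 2 are incomparable: neither 0≤2 nor 2≤0
→ no greatest lower bound exists

Answer: NO MEET EXISTS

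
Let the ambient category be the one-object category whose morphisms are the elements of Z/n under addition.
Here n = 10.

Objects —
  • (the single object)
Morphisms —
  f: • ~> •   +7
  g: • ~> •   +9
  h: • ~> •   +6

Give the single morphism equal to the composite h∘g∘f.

  0 +7≡7 +9≡6 +6≡2  (mod 10)
⟦path⟧: +2

Answer: +2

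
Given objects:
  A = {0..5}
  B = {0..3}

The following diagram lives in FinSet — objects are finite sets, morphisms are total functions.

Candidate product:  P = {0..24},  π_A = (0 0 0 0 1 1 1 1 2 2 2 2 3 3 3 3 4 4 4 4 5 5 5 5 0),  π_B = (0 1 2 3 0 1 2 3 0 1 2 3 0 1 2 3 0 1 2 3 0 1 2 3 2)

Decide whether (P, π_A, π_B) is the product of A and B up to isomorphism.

Answer: NOT A VALID PRODUCT — |P|=25 ≠ |A|·|B|=24

Derivation:
|A|·|B| = 6·4 = 24;  |P| = 25
  → cardinalities differ; no bijection possible.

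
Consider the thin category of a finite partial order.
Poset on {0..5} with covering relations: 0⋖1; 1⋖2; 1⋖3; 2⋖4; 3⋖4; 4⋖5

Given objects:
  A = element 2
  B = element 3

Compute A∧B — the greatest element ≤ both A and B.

{x : x⊑A ∧ x⊑B} = {0,1}  (A=2, B=3)
  0 ⊑ 1
  1 ⊑ 1
glb = 1

Answer: A∧B = 1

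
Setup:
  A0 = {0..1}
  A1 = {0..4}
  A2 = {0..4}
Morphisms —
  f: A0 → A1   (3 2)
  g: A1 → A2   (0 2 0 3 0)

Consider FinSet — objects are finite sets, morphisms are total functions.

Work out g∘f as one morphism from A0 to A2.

Answer: (3 0)

Work:
  0 f→3 g→3
  1 f→2 g→0
⟦path⟧: (3 0)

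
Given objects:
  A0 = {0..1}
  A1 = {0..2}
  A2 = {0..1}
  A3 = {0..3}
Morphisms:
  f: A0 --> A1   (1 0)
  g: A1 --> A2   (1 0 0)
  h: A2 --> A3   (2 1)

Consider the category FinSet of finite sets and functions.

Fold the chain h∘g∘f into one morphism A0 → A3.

Answer: (2 1)

Work:
  0 f-->1 g-->0 h-->2
  1 f-->0 g-->1 h-->1
composite: (2 1)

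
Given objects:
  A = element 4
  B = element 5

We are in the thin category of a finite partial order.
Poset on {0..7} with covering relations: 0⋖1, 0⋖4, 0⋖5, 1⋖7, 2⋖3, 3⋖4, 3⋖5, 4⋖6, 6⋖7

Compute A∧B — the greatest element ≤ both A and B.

{x : x<=A ∧ x<=B} = {0,2,3}  (A=4, B=5)
  maximal lower bounds 0 and 3 are incomparable: neither 0<=3 nor 3<=0
→ no greatest lower bound exists

Answer: NO MEET EXISTS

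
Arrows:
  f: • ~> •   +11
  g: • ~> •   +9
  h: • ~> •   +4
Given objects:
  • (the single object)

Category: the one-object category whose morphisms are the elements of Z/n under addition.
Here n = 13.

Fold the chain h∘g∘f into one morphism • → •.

  0 +11≡11 +9≡7 +4≡11  (mod 13)
result: +11

Answer: +11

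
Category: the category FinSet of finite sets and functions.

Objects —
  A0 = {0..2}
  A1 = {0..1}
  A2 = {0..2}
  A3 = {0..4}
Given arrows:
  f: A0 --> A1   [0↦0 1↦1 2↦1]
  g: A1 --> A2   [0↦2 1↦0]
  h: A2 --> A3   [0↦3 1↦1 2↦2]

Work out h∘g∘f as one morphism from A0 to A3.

Answer: [0↦2 1↦3 2↦3]

Work:
  0 f-->0 g-->2 h-->2
  1 f-->1 g-->0 h-->3
  2 f-->1 g-->0 h-->3
result: [0↦2 1↦3 2↦3]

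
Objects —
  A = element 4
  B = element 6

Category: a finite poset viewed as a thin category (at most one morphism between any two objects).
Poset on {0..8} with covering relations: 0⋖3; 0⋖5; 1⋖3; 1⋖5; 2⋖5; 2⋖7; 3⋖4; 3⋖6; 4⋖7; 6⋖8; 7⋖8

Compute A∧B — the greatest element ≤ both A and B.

Common predecessors of 4,6: {0,1,3}
  0 ≤ 3
  1 ≤ 3
  3 ≤ 3
glb = 3

Answer: A∧B = 3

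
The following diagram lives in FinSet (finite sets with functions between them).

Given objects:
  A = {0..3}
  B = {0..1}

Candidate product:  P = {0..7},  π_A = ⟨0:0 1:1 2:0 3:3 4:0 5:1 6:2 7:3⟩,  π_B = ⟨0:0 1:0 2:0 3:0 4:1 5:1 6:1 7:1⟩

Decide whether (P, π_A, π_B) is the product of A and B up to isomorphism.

|A|·|B| = 4·2 = 8;  |P| = 8
Check the pairing map k ↦ (π_A(k), π_B(k)):
  0 : (0,0)
  1 : (1,0)
  2 : (0,0)  ✗ repeats pair of k=0
  3 : (3,0)
  4 : (0,1)
  5 : (1,1)
  6 : (2,1)
  7 : (3,1)
distinct pairs in image: 7 / 8 needed
  → (0,0) hit at k=0 and k=2

Answer: NOT A VALID PRODUCT — duplicate pair at indices 0,2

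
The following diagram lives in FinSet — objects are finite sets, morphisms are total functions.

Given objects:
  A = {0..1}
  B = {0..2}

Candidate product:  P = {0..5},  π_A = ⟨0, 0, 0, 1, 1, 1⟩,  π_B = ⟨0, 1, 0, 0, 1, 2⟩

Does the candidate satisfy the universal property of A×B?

|A|·|B| = 2·3 = 6;  |P| = 6
Check the pairing map k ↦ (π_A(k), π_B(k)):
  0 -> (0,0)
  1 -> (0,1)
  2 -> (0,0)  ✗ repeats pair of k=0
  3 -> (1,0)
  4 -> (1,1)
  5 -> (1,2)
distinct pairs in image: 5 / 6 needed
  → (0,0) hit at k=0 and k=2

Answer: NOT A VALID PRODUCT — duplicate pair at indices 0,2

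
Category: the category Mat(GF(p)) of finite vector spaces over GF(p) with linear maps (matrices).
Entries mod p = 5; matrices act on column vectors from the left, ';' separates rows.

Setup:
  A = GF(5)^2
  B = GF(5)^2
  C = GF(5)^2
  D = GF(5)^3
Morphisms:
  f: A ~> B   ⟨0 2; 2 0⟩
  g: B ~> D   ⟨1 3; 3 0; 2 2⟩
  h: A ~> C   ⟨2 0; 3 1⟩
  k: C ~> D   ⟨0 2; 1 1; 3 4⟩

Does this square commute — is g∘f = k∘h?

Along f;g (path 1):
  e0=(1,0) f~>(0,2) g~>(1,0,4)
  e1=(0,1) f~>(2,0) g~>(2,1,4)
  result₁ = ⟨1 2; 0 1; 4 4⟩
Along h;k (path 2):
  e0=(1,0) h~>(2,3) k~>(1,0,3)
  e1=(0,1) h~>(0,1) k~>(2,1,4)
  result₂ = ⟨1 2; 0 1; 3 4⟩
Equal? NO — does not commute

Answer: DOES NOT COMMUTE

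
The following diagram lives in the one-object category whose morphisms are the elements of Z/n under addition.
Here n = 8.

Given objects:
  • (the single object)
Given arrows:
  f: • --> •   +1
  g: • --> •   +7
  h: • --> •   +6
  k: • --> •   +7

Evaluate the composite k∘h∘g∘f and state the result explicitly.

  0 +1≡1 +7≡0 +6≡6 +7≡5  (mod 8)
⟦path⟧: +5

Answer: +5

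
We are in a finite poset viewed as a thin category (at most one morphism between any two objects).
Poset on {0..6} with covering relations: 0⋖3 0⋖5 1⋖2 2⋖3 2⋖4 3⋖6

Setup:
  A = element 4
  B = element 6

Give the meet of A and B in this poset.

Lower bounds of A=4 and B=6: {1,2}
  1 <= 2
  2 <= 2
glb = 2

Answer: A∧B = 2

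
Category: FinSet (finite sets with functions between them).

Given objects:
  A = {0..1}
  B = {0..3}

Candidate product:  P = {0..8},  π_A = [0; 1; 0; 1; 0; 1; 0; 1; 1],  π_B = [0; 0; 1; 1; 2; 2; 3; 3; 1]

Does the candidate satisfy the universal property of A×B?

|A|·|B| = 2·4 = 8;  |P| = 9
  → cardinalities differ; no bijection possible.

Answer: NOT A VALID PRODUCT — |P|=9 ≠ |A|·|B|=8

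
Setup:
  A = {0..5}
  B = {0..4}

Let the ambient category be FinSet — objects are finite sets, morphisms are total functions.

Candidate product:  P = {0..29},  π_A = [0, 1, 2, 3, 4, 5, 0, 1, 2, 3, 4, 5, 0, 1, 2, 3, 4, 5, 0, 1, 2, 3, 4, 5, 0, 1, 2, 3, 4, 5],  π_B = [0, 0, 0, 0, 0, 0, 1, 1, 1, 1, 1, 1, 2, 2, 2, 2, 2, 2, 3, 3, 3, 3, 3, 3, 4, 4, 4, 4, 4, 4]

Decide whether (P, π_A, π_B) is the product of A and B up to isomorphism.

Answer: VALID PRODUCT

Derivation:
|A|·|B| = 6·5 = 30;  |P| = 30
Check the pairing map k ↦ (π_A(k), π_B(k)):
  0 ↦ (0,0)
  1 ↦ (1,0)
  2 ↦ (2,0)
  3 ↦ (3,0)
  4 ↦ (4,0)
  5 ↦ (5,0)
  6 ↦ (0,1)
  7 ↦ (1,1)
  8 ↦ (2,1)
  9 ↦ (3,1)
  10 ↦ (4,1)
  11 ↦ (5,1)
  12 ↦ (0,2)
  13 ↦ (1,2)
  14 ↦ (2,2)
  15 ↦ (3,2)
  16 ↦ (4,2)
  17 ↦ (5,2)
  18 ↦ (0,3)
  19 ↦ (1,3)
  20 ↦ (2,3)
  21 ↦ (3,3)
  22 ↦ (4,3)
  23 ↦ (5,3)
  24 ↦ (0,4)
  25 ↦ (1,4)
  26 ↦ (2,4)
  27 ↦ (3,4)
  28 ↦ (4,4)
  29 ↦ (5,4)
distinct pairs in image: 30 / 30 needed
  → bijection onto A×B; projections well-typed.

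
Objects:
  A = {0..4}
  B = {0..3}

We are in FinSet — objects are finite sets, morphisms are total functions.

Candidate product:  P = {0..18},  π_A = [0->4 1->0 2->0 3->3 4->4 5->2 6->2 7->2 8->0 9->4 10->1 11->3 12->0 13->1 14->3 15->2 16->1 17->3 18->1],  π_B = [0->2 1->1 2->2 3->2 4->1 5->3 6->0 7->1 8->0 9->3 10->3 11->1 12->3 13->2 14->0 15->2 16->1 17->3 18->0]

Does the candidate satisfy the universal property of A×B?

|A|·|B| = 5·4 = 20;  |P| = 19
  → cardinalities differ; no bijection possible.

Answer: NOT A VALID PRODUCT — |P|=19 ≠ |A|·|B|=20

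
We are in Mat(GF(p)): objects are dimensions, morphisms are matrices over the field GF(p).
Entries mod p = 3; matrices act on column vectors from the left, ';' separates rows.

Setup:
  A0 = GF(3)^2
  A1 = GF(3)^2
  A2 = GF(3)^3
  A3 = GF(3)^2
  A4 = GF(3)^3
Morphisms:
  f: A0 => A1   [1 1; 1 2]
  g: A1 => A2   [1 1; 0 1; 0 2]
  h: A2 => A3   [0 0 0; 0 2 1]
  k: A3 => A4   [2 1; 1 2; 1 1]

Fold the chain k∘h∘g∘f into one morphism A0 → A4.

  e0=(1,0) f=>(1,1) g=>(2,1,2) h=>(0,1) k=>(1,2,1)
  e1=(0,1) f=>(1,2) g=>(0,2,1) h=>(0,2) k=>(2,1,2)
result: [1 2; 2 1; 1 2]

Answer: [1 2; 2 1; 1 2]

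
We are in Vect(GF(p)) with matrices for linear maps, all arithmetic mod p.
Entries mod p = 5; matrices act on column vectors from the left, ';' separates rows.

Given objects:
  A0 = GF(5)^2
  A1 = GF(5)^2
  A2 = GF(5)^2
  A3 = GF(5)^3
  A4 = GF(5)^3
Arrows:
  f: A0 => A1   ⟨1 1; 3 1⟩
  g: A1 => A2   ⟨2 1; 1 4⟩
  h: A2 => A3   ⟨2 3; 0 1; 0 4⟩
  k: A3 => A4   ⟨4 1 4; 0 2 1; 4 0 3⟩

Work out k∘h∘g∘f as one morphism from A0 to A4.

  e0=⟨1,0⟩ f=>⟨1,3⟩ g=>⟨0,3⟩ h=>⟨4,3,2⟩ k=>⟨2,3,2⟩
  e1=⟨0,1⟩ f=>⟨1,1⟩ g=>⟨3,0⟩ h=>⟨1,0,0⟩ k=>⟨4,0,4⟩
composite: ⟨2 4; 3 0; 2 4⟩

Answer: ⟨2 4; 3 0; 2 4⟩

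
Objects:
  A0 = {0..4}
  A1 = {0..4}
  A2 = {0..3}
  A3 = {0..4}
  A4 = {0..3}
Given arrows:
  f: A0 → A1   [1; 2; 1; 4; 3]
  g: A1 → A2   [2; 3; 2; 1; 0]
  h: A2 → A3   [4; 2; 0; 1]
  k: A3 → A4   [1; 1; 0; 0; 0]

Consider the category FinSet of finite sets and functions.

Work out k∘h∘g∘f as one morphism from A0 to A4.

  0 f→1 g→3 h→1 k→1
  1 f→2 g→2 h→0 k→1
  2 f→1 g→3 h→1 k→1
  3 f→4 g→0 h→4 k→0
  4 f→3 g→1 h→2 k→0
⟦path⟧: [1; 1; 1; 0; 0]

Answer: [1; 1; 1; 0; 0]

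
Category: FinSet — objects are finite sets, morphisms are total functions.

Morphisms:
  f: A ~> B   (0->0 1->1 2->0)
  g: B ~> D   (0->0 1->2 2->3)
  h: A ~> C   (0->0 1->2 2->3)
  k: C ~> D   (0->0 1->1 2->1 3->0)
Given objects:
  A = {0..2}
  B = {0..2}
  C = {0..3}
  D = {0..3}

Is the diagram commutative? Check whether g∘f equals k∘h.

Answer: DOES NOT COMMUTE

Derivation:
1) trace f;g:
  0 f~>0 g~>0
  1 f~>1 g~>2
  2 f~>0 g~>0
  result₁ = (0->0 1->2 2->0)
2) trace h;k:
  0 h~>0 k~>0
  1 h~>2 k~>1
  2 h~>3 k~>0
  result₂ = (0->0 1->1 2->0)
Equal? distinct morphisms ✗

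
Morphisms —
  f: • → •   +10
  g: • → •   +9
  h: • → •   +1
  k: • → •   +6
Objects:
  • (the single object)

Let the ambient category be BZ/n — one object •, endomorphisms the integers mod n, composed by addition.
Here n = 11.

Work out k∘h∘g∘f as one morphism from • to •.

  0 +10≡10 +9≡8 +1≡9 +6≡4  (mod 11)
⟦path⟧: +4

Answer: +4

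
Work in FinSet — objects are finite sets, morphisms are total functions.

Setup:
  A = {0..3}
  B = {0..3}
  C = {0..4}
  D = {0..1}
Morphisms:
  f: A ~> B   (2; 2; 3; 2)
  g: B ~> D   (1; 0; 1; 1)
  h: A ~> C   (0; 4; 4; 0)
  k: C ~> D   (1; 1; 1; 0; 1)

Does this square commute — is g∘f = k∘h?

Answer: COMMUTES

Derivation:
1) trace f;g:
  0 f~>2 g~>1
  1 f~>2 g~>1
  2 f~>3 g~>1
  3 f~>2 g~>1
  ⟦path⟧₁ = (1; 1; 1; 1)
2) trace h;k:
  0 h~>0 k~>1
  1 h~>4 k~>1
  2 h~>4 k~>1
  3 h~>0 k~>1
  ⟦path⟧₂ = (1; 1; 1; 1)
Equal? equal; square commutes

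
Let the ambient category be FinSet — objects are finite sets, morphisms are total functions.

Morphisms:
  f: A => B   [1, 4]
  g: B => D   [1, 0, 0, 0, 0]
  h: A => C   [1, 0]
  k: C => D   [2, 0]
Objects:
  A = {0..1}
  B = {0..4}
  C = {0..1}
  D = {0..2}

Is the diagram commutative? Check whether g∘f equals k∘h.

Answer: DOES NOT COMMUTE

Derivation:
1) trace f;g:
  0 f=>1 g=>0
  1 f=>4 g=>0
  ⟦path⟧₁ = [0, 0]
2) trace h;k:
  0 h=>1 k=>0
  1 h=>0 k=>2
  ⟦path⟧₂ = [0, 2]
Equal? differ; not commutative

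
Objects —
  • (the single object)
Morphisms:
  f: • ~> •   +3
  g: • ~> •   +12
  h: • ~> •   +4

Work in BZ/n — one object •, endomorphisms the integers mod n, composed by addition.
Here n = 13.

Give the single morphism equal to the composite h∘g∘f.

Answer: +6

Work:
  0 +3≡3 +12≡2 +4≡6  (mod 13)
⟦path⟧: +6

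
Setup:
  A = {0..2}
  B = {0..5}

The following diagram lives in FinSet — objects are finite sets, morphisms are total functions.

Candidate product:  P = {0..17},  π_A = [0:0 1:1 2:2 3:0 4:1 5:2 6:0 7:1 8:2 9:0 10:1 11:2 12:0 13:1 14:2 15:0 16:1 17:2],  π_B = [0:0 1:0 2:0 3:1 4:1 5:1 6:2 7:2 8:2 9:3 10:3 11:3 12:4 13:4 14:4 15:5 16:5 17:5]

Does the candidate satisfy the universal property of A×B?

|A|·|B| = 3·6 = 18;  |P| = 18
Check the pairing map k ↦ (π_A(k), π_B(k)):
  0 : (0,0)
  1 : (1,0)
  2 : (2,0)
  3 : (0,1)
  4 : (1,1)
  5 : (2,1)
  6 : (0,2)
  7 : (1,2)
  8 : (2,2)
  9 : (0,3)
  10 : (1,3)
  11 : (2,3)
  12 : (0,4)
  13 : (1,4)
  14 : (2,4)
  15 : (0,5)
  16 : (1,5)
  17 : (2,5)
distinct pairs in image: 18 / 18 needed
  → bijection onto A×B; projections well-typed.

Answer: VALID PRODUCT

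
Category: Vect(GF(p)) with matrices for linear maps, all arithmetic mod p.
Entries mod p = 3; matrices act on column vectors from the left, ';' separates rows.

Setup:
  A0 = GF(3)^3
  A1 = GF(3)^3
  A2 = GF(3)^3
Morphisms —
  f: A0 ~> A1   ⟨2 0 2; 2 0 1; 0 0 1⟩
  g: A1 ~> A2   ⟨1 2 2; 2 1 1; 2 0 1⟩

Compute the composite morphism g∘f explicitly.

  e0=[1,0,0] f~>[2,2,0] g~>[0,0,1]
  e1=[0,1,0] f~>[0,0,0] g~>[0,0,0]
  e2=[0,0,1] f~>[2,1,1] g~>[0,0,2]
composite: ⟨0 0 0; 0 0 0; 1 0 2⟩

Answer: ⟨0 0 0; 0 0 0; 1 0 2⟩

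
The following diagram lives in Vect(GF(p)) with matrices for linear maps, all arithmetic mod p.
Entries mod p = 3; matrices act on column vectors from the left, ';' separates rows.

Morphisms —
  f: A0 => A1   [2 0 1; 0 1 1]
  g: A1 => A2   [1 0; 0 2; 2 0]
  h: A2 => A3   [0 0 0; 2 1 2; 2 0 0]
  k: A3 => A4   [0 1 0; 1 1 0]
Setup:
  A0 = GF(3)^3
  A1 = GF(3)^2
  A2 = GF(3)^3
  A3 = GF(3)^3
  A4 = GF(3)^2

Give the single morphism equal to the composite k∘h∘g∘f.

  e0=(1,0,0) f=>(2,0) g=>(2,0,1) h=>(0,0,1) k=>(0,0)
  e1=(0,1,0) f=>(0,1) g=>(0,2,0) h=>(0,2,0) k=>(2,2)
  e2=(0,0,1) f=>(1,1) g=>(1,2,2) h=>(0,2,2) k=>(2,2)
⟦path⟧: [0 2 2; 0 2 2]

Answer: [0 2 2; 0 2 2]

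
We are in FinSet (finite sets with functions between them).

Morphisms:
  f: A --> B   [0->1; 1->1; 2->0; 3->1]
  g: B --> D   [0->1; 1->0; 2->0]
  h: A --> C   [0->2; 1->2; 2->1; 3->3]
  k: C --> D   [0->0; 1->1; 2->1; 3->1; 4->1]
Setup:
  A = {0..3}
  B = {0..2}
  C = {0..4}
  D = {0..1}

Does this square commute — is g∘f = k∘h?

Answer: DOES NOT COMMUTE

Work:
Along f;g (path 1):
  0 f-->1 g-->0
  1 f-->1 g-->0
  2 f-->0 g-->1
  3 f-->1 g-->0
  ⟦path⟧₁ = [0->0; 1->0; 2->1; 3->0]
Along h;k (path 2):
  0 h-->2 k-->1
  1 h-->2 k-->1
  2 h-->1 k-->1
  3 h-->3 k-->1
  ⟦path⟧₂ = [0->1; 1->1; 2->1; 3->1]
Equal? differ; not commutative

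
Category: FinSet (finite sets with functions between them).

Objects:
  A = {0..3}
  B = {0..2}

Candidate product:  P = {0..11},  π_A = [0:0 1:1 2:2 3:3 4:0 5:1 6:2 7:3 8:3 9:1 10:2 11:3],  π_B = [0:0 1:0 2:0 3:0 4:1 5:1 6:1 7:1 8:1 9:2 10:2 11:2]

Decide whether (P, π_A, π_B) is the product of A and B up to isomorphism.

|A|·|B| = 4·3 = 12;  |P| = 12
Check the pairing map k ↦ (π_A(k), π_B(k)):
  0 : (0,0)
  1 : (1,0)
  2 : (2,0)
  3 : (3,0)
  4 : (0,1)
  5 : (1,1)
  6 : (2,1)
  7 : (3,1)
  8 : (3,1)  ✗ repeats pair of k=7
  9 : (1,2)
  10 : (2,2)
  11 : (3,2)
distinct pairs in image: 11 / 12 needed
  → (3,1) hit at k=7 and k=8

Answer: NOT A VALID PRODUCT — duplicate pair at indices 7,8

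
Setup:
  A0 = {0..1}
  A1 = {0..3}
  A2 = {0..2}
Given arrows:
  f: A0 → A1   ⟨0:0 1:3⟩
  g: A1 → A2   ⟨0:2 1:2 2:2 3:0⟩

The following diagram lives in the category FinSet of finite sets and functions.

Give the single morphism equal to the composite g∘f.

Answer: ⟨0:2 1:0⟩

Trace:
  0 f→0 g→2
  1 f→3 g→0
⟦path⟧: ⟨0:2 1:0⟩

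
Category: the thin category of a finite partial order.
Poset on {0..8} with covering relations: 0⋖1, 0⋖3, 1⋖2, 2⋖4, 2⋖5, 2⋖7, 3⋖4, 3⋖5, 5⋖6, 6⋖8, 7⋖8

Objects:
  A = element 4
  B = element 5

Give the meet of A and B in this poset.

Answer: NO MEET EXISTS

Work:
Common predecessors of 4,5: {0,1,2,3}
  maximal lower bounds 2 and 3 are incomparable: neither 2<=3 nor 3<=2
→ no greatest lower bound exists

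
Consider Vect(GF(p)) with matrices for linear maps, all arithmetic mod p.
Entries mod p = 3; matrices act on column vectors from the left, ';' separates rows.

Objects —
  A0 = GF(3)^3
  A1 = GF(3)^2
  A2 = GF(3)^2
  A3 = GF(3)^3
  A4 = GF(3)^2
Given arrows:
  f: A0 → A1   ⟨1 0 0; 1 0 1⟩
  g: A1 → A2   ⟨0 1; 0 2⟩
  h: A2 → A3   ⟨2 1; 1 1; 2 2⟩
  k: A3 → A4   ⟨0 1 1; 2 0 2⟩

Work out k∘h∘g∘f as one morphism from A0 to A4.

  e0=(1,0,0) f→(1,1) g→(1,2) h→(1,0,0) k→(0,2)
  e1=(0,1,0) f→(0,0) g→(0,0) h→(0,0,0) k→(0,0)
  e2=(0,0,1) f→(0,1) g→(1,2) h→(1,0,0) k→(0,2)
composite: ⟨0 0 0; 2 0 2⟩

Answer: ⟨0 0 0; 2 0 2⟩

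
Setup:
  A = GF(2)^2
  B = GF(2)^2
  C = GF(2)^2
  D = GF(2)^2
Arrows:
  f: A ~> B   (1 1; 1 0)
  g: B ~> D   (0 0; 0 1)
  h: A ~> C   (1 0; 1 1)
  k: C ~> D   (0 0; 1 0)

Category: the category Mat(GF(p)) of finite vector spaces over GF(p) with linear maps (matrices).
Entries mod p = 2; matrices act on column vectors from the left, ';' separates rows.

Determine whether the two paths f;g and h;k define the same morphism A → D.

Answer: COMMUTES

Work:
Path 1 = f;g:
  e0=⟨1,0⟩ f~>⟨1,1⟩ g~>⟨0,1⟩
  e1=⟨0,1⟩ f~>⟨1,0⟩ g~>⟨0,0⟩
  ⟦path⟧₁ = (0 0; 1 0)
Path 2 = h;k:
  e0=⟨1,0⟩ h~>⟨1,1⟩ k~>⟨0,1⟩
  e1=⟨0,1⟩ h~>⟨0,1⟩ k~>⟨0,0⟩
  ⟦path⟧₂ = (0 0; 1 0)
Equal? equal; square commutes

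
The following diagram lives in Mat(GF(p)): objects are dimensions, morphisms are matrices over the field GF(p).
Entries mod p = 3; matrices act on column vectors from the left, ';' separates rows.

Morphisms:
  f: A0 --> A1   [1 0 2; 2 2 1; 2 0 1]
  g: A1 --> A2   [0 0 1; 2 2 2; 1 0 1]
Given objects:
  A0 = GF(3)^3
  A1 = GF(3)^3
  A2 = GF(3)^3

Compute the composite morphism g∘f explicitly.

Answer: [2 0 1; 1 1 2; 0 0 0]

Trace:
  e0=(1,0,0) f-->(1,2,2) g-->(2,1,0)
  e1=(0,1,0) f-->(0,2,0) g-->(0,1,0)
  e2=(0,0,1) f-->(2,1,1) g-->(1,2,0)
⟦path⟧: [2 0 1; 1 1 2; 0 0 0]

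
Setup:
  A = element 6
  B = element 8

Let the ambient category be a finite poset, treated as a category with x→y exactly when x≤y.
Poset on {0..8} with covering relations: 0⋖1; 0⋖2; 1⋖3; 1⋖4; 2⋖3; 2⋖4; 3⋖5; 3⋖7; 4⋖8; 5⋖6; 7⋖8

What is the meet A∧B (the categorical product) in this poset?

Common predecessors of 6,8: {0,1,2,3}
  0 ⊑ 3
  1 ⊑ 3
  2 ⊑ 3
  3 ⊑ 3
glb = 3

Answer: A∧B = 3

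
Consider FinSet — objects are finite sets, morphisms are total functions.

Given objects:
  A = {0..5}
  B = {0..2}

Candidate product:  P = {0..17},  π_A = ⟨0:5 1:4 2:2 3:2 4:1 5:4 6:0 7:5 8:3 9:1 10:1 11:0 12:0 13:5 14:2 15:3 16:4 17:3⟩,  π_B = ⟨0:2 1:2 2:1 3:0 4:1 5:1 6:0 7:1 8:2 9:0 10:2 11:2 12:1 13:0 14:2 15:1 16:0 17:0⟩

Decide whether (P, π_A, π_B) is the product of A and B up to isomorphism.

Answer: VALID PRODUCT

Derivation:
|A|·|B| = 6·3 = 18;  |P| = 18
Check the pairing map k ↦ (π_A(k), π_B(k)):
  0 : (5,2)
  1 : (4,2)
  2 : (2,1)
  3 : (2,0)
  4 : (1,1)
  5 : (4,1)
  6 : (0,0)
  7 : (5,1)
  8 : (3,2)
  9 : (1,0)
  10 : (1,2)
  11 : (0,2)
  12 : (0,1)
  13 : (5,0)
  14 : (2,2)
  15 : (3,1)
  16 : (4,0)
  17 : (3,0)
distinct pairs in image: 18 / 18 needed
  → bijection onto A×B; projections well-typed.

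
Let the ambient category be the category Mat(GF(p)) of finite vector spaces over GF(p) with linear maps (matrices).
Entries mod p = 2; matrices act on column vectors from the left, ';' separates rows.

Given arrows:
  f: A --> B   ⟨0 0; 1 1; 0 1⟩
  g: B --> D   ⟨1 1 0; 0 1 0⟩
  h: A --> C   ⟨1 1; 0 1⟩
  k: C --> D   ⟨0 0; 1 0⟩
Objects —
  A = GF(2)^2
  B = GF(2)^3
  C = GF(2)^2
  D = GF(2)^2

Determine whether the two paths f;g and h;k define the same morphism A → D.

Answer: DOES NOT COMMUTE

Trace:
Path 1 = f;g:
  e0=⟨1,0⟩ f-->⟨0,1,0⟩ g-->⟨1,1⟩
  e1=⟨0,1⟩ f-->⟨0,1,1⟩ g-->⟨1,1⟩
  composite₁ = ⟨1 1; 1 1⟩
Path 2 = h;k:
  e0=⟨1,0⟩ h-->⟨1,0⟩ k-->⟨0,1⟩
  e1=⟨0,1⟩ h-->⟨1,1⟩ k-->⟨0,1⟩
  composite₂ = ⟨0 0; 1 1⟩
Equal? NO — does not commute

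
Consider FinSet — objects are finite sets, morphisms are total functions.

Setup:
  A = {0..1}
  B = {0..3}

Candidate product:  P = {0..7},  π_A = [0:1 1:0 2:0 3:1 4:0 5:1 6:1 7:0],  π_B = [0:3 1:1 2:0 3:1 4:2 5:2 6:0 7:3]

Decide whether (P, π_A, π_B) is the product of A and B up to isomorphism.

|A|·|B| = 2·4 = 8;  |P| = 8
Check the pairing map k ↦ (π_A(k), π_B(k)):
  0 : (1,3)
  1 : (0,1)
  2 : (0,0)
  3 : (1,1)
  4 : (0,2)
  5 : (1,2)
  6 : (1,0)
  7 : (0,3)
distinct pairs in image: 8 / 8 needed
  → bijection onto A×B; projections well-typed.

Answer: VALID PRODUCT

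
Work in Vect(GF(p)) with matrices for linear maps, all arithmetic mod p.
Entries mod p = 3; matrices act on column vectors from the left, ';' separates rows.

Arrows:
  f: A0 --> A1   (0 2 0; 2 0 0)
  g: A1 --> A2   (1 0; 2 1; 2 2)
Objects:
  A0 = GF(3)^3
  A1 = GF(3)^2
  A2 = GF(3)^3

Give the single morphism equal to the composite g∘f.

  e0=[1,0,0] f-->[0,2] g-->[0,2,1]
  e1=[0,1,0] f-->[2,0] g-->[2,1,1]
  e2=[0,0,1] f-->[0,0] g-->[0,0,0]
⟦path⟧: (0 2 0; 2 1 0; 1 1 0)

Answer: (0 2 0; 2 1 0; 1 1 0)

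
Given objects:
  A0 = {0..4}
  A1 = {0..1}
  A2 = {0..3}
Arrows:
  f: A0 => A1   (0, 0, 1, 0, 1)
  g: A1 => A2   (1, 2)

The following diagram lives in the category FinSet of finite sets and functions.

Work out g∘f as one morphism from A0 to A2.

  0 f=>0 g=>1
  1 f=>0 g=>1
  2 f=>1 g=>2
  3 f=>0 g=>1
  4 f=>1 g=>2
⟦path⟧: (1, 1, 2, 1, 2)

Answer: (1, 1, 2, 1, 2)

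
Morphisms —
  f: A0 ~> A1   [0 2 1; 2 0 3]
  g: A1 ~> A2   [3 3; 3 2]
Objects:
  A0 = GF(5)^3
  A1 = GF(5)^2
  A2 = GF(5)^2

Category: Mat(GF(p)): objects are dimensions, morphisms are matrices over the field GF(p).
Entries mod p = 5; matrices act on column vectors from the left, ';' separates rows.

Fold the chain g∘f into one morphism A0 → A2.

  e0=(1,0,0) f~>(0,2) g~>(1,4)
  e1=(0,1,0) f~>(2,0) g~>(1,1)
  e2=(0,0,1) f~>(1,3) g~>(2,4)
result: [1 1 2; 4 1 4]

Answer: [1 1 2; 4 1 4]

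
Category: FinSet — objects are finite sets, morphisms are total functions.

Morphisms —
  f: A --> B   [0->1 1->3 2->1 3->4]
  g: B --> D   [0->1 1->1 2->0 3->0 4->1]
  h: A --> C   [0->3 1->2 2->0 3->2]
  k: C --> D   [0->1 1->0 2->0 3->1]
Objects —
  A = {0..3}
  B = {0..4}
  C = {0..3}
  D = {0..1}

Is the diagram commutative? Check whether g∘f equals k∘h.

Along f;g (path 1):
  0 f-->1 g-->1
  1 f-->3 g-->0
  2 f-->1 g-->1
  3 f-->4 g-->1
  composite₁ = [0->1 1->0 2->1 3->1]
Along h;k (path 2):
  0 h-->3 k-->1
  1 h-->2 k-->0
  2 h-->0 k-->1
  3 h-->2 k-->0
  composite₂ = [0->1 1->0 2->1 3->0]
Equal? differ; not commutative

Answer: DOES NOT COMMUTE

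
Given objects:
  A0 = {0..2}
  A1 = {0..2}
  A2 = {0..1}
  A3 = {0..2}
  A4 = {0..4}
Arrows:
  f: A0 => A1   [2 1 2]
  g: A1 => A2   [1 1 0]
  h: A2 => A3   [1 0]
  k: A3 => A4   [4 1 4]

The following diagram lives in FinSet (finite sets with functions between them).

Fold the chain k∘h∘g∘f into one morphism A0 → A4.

Answer: [1 4 1]

Trace:
  0 f=>2 g=>0 h=>1 k=>1
  1 f=>1 g=>1 h=>0 k=>4
  2 f=>2 g=>0 h=>1 k=>1
⟦path⟧: [1 4 1]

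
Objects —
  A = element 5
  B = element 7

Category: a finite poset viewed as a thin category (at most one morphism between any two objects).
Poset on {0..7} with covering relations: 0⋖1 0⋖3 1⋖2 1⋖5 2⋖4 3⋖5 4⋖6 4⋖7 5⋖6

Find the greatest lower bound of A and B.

Answer: A∧B = 1

Work:
Common predecessors of 5,7: {0,1}
  0 ⊑ 1
  1 ⊑ 1
glb = 1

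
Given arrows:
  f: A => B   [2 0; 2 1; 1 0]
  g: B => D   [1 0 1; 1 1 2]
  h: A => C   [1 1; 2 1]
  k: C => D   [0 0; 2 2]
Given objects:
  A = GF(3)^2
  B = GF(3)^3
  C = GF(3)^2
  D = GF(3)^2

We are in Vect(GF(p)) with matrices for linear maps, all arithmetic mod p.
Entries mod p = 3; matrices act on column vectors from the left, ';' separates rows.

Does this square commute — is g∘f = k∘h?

1) trace f;g:
  e0=(1,0) f=>(2,2,1) g=>(0,0)
  e1=(0,1) f=>(0,1,0) g=>(0,1)
  ⟦path⟧₁ = [0 0; 0 1]
2) trace h;k:
  e0=(1,0) h=>(1,2) k=>(0,0)
  e1=(0,1) h=>(1,1) k=>(0,1)
  ⟦path⟧₂ = [0 0; 0 1]
Equal? same morphism ✓

Answer: COMMUTES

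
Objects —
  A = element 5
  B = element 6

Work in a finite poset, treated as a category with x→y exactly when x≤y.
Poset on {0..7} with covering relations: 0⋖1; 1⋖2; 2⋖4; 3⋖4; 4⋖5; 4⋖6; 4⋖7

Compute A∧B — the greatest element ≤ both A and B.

Common predecessors of 5,6: {0,1,2,3,4}
  0 ⊑ 4
  1 ⊑ 4
  2 ⊑ 4
  3 ⊑ 4
  4 ⊑ 4
glb = 4

Answer: A∧B = 4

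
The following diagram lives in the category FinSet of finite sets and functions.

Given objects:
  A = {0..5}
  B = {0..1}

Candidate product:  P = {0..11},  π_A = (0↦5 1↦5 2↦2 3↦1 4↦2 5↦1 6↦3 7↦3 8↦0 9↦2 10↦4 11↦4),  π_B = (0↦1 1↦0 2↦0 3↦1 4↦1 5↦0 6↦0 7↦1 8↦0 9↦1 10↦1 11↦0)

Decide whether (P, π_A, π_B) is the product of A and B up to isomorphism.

Answer: NOT A VALID PRODUCT — duplicate pair at indices 4,9

Work:
|A|·|B| = 6·2 = 12;  |P| = 12
Check the pairing map k ↦ (π_A(k), π_B(k)):
  0 ↦ (5,1)
  1 ↦ (5,0)
  2 ↦ (2,0)
  3 ↦ (1,1)
  4 ↦ (2,1)
  5 ↦ (1,0)
  6 ↦ (3,0)
  7 ↦ (3,1)
  8 ↦ (0,0)
  9 ↦ (2,1)  ✗ repeats pair of k=4
  10 ↦ (4,1)
  11 ↦ (4,0)
distinct pairs in image: 11 / 12 needed
  → (2,1) hit at k=4 and k=9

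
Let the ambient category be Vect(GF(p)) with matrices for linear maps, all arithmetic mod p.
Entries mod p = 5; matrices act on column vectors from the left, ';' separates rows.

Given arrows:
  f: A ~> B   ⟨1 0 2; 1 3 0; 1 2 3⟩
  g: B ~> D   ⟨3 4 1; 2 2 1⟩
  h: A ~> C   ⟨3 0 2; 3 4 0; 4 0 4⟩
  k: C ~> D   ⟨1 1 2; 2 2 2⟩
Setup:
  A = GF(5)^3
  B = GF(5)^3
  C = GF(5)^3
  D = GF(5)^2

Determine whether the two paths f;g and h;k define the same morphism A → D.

Along f;g (path 1):
  e0=(1,0,0) f~>(1,1,1) g~>(3,0)
  e1=(0,1,0) f~>(0,3,2) g~>(4,3)
  e2=(0,0,1) f~>(2,0,3) g~>(4,2)
  result₁ = ⟨3 4 4; 0 3 2⟩
Along h;k (path 2):
  e0=(1,0,0) h~>(3,3,4) k~>(4,0)
  e1=(0,1,0) h~>(0,4,0) k~>(4,3)
  e2=(0,0,1) h~>(2,0,4) k~>(0,2)
  result₂ = ⟨4 4 0; 0 3 2⟩
Equal? distinct morphisms ✗

Answer: DOES NOT COMMUTE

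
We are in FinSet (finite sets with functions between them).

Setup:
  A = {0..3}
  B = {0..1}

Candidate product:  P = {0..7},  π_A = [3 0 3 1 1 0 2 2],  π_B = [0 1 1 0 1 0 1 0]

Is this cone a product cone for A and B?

|A|·|B| = 4·2 = 8;  |P| = 8
Check the pairing map k ↦ (π_A(k), π_B(k)):
  0 ↦ (3,0)
  1 ↦ (0,1)
  2 ↦ (3,1)
  3 ↦ (1,0)
  4 ↦ (1,1)
  5 ↦ (0,0)
  6 ↦ (2,1)
  7 ↦ (2,0)
distinct pairs in image: 8 / 8 needed
  → bijection onto A×B; projections well-typed.

Answer: VALID PRODUCT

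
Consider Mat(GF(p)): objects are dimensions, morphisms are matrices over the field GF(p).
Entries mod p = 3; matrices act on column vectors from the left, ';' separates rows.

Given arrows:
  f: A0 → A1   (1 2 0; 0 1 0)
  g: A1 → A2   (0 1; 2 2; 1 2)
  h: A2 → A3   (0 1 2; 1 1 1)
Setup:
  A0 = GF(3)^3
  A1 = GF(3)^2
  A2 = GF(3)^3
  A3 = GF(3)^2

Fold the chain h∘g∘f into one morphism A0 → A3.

  e0=[1,0,0] f→[1,0] g→[0,2,1] h→[1,0]
  e1=[0,1,0] f→[2,1] g→[1,0,1] h→[2,2]
  e2=[0,0,1] f→[0,0] g→[0,0,0] h→[0,0]
composite: (1 2 0; 0 2 0)

Answer: (1 2 0; 0 2 0)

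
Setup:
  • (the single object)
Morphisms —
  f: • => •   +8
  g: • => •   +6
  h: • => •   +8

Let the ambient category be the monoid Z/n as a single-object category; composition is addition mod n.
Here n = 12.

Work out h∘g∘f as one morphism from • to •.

Answer: +10

Derivation:
  0 +8≡8 +6≡2 +8≡10  (mod 12)
result: +10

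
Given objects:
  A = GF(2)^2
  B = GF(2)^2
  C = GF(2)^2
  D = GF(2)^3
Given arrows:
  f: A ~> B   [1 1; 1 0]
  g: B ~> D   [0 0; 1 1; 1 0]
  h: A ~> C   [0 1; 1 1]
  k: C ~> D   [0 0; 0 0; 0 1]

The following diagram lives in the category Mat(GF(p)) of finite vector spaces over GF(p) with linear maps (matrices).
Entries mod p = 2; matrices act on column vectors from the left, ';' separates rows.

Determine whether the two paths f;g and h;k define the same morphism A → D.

Path 1 = f;g:
  e0=⟨1,0⟩ f~>⟨1,1⟩ g~>⟨0,0,1⟩
  e1=⟨0,1⟩ f~>⟨1,0⟩ g~>⟨0,1,1⟩
  ⟦path⟧₁ = [0 0; 0 1; 1 1]
Path 2 = h;k:
  e0=⟨1,0⟩ h~>⟨0,1⟩ k~>⟨0,0,1⟩
  e1=⟨0,1⟩ h~>⟨1,1⟩ k~>⟨0,0,1⟩
  ⟦path⟧₂ = [0 0; 0 0; 1 1]
Equal? distinct morphisms ✗

Answer: DOES NOT COMMUTE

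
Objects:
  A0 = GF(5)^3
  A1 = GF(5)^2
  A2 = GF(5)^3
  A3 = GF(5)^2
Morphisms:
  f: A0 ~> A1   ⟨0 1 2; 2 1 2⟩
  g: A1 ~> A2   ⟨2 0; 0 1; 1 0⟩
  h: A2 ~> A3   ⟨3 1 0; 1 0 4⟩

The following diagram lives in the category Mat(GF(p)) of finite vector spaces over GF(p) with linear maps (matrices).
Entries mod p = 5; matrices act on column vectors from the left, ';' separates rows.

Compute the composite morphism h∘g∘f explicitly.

Answer: ⟨2 2 4; 0 1 2⟩

Derivation:
  e0=(1,0,0) f~>(0,2) g~>(0,2,0) h~>(2,0)
  e1=(0,1,0) f~>(1,1) g~>(2,1,1) h~>(2,1)
  e2=(0,0,1) f~>(2,2) g~>(4,2,2) h~>(4,2)
⟦path⟧: ⟨2 2 4; 0 1 2⟩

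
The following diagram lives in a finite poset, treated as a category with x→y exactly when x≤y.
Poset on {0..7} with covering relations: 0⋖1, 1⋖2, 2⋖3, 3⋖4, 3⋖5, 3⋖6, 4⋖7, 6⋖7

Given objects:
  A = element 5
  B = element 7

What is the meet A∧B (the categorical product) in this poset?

Common predecessors of 5,7: {0,1,2,3}
  0 ⊑ 3
  1 ⊑ 3
  2 ⊑ 3
  3 ⊑ 3
glb = 3

Answer: A∧B = 3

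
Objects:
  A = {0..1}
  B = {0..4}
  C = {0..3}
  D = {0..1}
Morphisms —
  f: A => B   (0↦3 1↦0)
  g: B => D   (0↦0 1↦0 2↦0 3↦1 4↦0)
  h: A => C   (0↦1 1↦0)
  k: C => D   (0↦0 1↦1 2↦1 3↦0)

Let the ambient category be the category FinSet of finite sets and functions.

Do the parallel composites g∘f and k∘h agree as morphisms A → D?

1) trace f;g:
  0 f=>3 g=>1
  1 f=>0 g=>0
  result₁ = (0↦1 1↦0)
2) trace h;k:
  0 h=>1 k=>1
  1 h=>0 k=>0
  result₂ = (0↦1 1↦0)
Equal? YES — commutes

Answer: COMMUTES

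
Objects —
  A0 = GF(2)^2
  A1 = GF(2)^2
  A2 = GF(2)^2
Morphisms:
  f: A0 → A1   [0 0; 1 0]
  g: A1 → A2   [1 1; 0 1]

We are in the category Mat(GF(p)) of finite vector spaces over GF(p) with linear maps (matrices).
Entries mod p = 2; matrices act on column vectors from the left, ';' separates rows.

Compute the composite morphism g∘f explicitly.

  e0=[1,0] f→[0,1] g→[1,1]
  e1=[0,1] f→[0,0] g→[0,0]
⟦path⟧: [1 0; 1 0]

Answer: [1 0; 1 0]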